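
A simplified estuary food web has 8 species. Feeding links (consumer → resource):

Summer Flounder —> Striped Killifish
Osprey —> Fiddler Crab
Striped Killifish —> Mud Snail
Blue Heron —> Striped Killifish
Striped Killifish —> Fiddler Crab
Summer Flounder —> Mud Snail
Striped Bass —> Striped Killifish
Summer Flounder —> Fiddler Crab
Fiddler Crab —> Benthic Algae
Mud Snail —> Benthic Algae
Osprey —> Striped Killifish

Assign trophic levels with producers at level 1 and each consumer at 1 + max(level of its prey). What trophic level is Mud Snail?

Trophic level 2

Benthic Algae is a producer → level 1.
Mud Snail eats Benthic Algae → level 2.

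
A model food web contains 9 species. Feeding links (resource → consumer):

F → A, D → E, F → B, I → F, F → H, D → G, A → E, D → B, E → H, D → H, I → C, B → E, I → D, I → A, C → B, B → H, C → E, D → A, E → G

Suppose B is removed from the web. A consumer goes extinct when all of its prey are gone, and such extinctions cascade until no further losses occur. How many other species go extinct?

Remove B.
Every predator of it retains at least one other prey: E still has D, C, A; H still has F, D, E.
No consumer loses all prey, so no secondary extinctions occur.

0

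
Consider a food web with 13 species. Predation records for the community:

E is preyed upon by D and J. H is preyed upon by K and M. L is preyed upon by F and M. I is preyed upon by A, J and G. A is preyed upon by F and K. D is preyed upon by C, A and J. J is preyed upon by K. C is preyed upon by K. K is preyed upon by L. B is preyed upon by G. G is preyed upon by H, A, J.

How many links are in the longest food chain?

One longest chain: B → G → H → K → L → F.
It has 6 species and 5 links.

5 links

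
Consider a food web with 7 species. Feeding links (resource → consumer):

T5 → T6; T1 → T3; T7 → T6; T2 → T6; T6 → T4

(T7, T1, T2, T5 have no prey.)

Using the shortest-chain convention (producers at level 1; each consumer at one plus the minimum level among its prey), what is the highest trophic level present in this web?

3

Producers (level 1): T7, T1, T2, T5.
Following each consumer down to its lowest-level prey: T7 → T6 → T4 (levels 1 through 3).
All prey of T4 (T6 2) are at level 2 or above, so T4 is at level 1 + 2 = 3.
Every consumer has at least one prey at level 2 or below, so none exceeds level 3.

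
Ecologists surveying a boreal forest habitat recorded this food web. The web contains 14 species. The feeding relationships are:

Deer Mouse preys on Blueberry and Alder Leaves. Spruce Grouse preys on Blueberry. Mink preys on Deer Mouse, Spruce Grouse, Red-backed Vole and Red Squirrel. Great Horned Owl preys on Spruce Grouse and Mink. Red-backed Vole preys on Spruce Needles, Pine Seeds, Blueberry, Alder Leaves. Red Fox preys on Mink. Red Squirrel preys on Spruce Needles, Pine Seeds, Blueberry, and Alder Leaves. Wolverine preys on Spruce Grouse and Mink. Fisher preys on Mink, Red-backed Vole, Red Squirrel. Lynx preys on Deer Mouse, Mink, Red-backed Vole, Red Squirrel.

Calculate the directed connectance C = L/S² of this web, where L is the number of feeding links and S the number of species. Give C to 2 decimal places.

The web has S = 14 species and L = 27 feeding links.
C = L / S² = 27 / 196 = 0.1378 ≈ 0.14.

C = 0.14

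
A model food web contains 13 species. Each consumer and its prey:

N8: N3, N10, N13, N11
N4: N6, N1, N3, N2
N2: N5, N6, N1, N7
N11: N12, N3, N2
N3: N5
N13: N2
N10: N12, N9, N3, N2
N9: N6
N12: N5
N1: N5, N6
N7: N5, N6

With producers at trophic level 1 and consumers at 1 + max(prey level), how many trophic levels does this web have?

5

Producers (level 1): N5, N6.
N5 → N1 → N2 → N10 → N8 gives N8 level 5.
No species has a prey at level 5, so no species reaches level 6.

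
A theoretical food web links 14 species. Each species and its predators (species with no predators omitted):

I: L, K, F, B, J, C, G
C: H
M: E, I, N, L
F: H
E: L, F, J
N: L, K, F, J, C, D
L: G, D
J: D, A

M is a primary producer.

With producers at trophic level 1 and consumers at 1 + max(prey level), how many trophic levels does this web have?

4

Producers (level 1): M.
M → E → L → G gives G level 4.
No species has a prey at level 4, so no species reaches level 5.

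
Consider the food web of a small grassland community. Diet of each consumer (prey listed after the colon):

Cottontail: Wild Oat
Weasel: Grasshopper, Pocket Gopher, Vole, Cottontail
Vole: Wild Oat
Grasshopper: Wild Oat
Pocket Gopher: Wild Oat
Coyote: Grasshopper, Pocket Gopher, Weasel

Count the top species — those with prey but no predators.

Top species (has prey, but nothing eats it): Coyote.
Count: 1.

1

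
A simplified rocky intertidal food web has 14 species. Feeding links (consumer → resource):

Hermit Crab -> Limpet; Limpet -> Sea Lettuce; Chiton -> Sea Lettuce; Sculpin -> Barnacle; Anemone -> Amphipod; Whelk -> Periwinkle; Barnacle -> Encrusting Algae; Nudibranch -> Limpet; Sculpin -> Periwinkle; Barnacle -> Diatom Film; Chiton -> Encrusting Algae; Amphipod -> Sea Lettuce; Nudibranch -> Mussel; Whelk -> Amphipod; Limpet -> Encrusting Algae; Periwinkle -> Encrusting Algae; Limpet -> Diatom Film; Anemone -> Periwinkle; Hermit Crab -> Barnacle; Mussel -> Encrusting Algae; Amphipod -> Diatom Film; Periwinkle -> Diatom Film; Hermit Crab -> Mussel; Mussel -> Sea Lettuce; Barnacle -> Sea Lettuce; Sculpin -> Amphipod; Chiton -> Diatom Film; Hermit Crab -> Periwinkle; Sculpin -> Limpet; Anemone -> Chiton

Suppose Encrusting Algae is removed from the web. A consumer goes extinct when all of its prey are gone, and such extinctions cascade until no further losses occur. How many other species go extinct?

0

Remove Encrusting Algae.
Every predator of it retains at least one other prey: Mussel still has Sea Lettuce; Periwinkle still has Diatom Film; Barnacle still has Sea Lettuce, Diatom Film; Limpet still has Sea Lettuce, Diatom Film; Chiton still has Sea Lettuce, Diatom Film.
No consumer loses all prey, so no secondary extinctions occur.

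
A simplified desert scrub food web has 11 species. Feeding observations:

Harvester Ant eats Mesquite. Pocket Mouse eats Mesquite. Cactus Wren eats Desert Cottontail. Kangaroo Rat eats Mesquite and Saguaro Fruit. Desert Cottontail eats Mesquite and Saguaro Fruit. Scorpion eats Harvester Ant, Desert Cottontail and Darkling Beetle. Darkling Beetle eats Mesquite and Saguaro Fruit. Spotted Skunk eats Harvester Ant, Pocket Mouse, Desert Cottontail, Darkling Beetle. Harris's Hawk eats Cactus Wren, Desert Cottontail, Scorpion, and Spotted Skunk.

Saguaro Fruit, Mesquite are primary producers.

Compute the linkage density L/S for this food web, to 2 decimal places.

There are L = 20 links among S = 11 species.
L/S = 20/11 = 1.8182 ≈ 1.82.

L/S = 1.82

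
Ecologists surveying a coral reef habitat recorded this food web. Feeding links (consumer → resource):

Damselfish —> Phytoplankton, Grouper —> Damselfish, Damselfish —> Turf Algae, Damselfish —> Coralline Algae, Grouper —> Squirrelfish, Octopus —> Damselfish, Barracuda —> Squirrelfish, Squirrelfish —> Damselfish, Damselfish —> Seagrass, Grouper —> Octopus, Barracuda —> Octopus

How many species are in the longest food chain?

One longest chain: Phytoplankton → Damselfish → Octopus → Grouper.
It has 4 species and 3 links.

4 species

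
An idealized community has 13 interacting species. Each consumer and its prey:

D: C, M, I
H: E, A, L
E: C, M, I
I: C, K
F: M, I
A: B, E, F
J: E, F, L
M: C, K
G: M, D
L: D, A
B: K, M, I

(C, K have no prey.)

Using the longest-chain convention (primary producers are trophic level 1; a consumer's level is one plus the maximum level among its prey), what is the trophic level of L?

Trophic level 5

C is a producer → level 1.
M eats C (level 1); other prey at levels: K 1 → level 2.
B eats M (level 2); other prey at levels: K 1, I 2 → level 3.
A eats B (level 3); other prey at levels: E 3, F 3 → level 4.
L eats A (level 4); other prey at levels: D 3 → level 5.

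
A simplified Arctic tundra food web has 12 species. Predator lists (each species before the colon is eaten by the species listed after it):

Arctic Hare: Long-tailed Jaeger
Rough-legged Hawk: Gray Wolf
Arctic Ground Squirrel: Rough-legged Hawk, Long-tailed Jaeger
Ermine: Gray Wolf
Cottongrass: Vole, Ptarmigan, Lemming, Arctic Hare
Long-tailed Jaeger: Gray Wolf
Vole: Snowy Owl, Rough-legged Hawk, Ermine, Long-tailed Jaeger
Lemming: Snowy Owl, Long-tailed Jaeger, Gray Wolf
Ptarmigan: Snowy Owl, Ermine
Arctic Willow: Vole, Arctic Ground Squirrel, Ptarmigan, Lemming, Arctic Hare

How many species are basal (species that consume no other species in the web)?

Basal species (no prey listed): Arctic Willow, Cottongrass.
Count: 2.

2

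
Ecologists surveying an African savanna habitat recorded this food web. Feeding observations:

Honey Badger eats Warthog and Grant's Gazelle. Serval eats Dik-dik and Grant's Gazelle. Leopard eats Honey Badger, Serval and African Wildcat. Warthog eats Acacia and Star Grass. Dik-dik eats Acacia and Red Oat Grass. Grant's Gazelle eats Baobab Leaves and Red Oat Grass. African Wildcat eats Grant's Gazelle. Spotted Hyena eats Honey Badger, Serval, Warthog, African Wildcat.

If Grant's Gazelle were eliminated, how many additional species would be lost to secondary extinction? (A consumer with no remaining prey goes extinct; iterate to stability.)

1

Remove Grant's Gazelle.
Round 1: African Wildcat (all prey gone) → extinct.
No further losses. Total secondary extinctions: 1.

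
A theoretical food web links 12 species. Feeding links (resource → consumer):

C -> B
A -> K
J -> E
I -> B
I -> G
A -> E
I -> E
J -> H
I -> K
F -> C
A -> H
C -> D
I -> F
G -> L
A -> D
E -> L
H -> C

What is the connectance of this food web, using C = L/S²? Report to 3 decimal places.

C = 0.118

The web has S = 12 species and L = 17 feeding links.
C = L / S² = 17 / 144 = 0.1181 ≈ 0.118.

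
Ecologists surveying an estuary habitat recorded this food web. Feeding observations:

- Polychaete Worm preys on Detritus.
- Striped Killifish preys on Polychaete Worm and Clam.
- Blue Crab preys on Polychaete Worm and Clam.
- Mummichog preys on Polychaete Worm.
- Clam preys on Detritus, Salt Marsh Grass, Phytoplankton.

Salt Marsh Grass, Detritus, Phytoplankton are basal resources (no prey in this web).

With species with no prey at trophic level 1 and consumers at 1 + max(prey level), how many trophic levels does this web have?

3

Basal resources (level 1): Salt Marsh Grass, Detritus, Phytoplankton.
Detritus → Polychaete Worm → Mummichog gives Mummichog level 3.
No species has a prey at level 3, so no species reaches level 4.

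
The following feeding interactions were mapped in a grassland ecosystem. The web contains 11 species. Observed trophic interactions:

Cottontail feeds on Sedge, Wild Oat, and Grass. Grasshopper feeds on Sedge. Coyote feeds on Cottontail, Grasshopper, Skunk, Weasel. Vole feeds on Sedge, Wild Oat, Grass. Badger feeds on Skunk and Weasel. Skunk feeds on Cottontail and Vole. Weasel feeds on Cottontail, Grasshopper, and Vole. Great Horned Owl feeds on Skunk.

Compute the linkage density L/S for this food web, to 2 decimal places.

There are L = 19 links among S = 11 species.
L/S = 19/11 = 1.7273 ≈ 1.73.

L/S = 1.73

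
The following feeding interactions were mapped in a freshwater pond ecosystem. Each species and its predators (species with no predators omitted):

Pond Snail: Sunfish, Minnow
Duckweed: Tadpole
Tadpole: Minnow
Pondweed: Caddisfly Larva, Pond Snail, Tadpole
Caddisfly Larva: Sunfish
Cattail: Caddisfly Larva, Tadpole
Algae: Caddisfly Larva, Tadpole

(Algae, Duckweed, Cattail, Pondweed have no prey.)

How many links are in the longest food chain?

One longest chain: Algae → Caddisfly Larva → Sunfish.
It has 3 species and 2 links.

2 links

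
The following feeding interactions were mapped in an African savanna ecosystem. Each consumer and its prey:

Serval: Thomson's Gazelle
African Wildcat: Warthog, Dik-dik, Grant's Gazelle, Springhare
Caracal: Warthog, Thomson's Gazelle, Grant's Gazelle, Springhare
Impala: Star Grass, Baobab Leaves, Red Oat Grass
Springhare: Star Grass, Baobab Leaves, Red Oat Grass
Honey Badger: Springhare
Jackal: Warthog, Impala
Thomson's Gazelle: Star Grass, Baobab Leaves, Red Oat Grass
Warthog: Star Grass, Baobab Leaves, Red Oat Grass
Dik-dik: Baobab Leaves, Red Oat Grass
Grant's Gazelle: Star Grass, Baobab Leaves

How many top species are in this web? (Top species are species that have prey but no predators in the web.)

5

Top species (has prey, but nothing eats it): African Wildcat, Caracal, Serval, Honey Badger, Jackal.
Count: 5.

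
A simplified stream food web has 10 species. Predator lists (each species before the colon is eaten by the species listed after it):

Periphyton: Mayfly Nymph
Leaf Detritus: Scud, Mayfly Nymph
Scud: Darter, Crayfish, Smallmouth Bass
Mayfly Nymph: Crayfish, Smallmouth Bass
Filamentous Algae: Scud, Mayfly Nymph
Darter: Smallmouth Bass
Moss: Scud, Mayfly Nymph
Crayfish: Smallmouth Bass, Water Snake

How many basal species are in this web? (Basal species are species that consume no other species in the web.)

4

Basal species (no prey listed): Moss, Filamentous Algae, Periphyton, Leaf Detritus.
Count: 4.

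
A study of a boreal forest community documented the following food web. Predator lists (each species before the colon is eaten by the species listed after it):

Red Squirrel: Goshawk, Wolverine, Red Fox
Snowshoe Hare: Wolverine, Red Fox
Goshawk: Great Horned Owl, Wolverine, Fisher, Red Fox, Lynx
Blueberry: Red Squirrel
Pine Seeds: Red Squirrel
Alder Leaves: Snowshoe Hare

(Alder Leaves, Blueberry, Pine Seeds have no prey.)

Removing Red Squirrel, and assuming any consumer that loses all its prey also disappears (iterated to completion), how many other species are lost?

4

Remove Red Squirrel.
Round 1: Goshawk (all prey gone) → extinct.
Round 2: Great Horned Owl (all prey gone), Fisher (all prey gone), Lynx (all prey gone) → extinct.
No further losses. Total secondary extinctions: 4.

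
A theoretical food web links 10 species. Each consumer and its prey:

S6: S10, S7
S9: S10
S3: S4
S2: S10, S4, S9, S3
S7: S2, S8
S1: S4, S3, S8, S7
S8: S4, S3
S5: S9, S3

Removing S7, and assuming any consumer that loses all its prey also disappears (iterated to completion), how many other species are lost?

0

Remove S7.
Every predator of it retains at least one other prey: S6 still has S10; S1 still has S4, S3, S8.
No consumer loses all prey, so no secondary extinctions occur.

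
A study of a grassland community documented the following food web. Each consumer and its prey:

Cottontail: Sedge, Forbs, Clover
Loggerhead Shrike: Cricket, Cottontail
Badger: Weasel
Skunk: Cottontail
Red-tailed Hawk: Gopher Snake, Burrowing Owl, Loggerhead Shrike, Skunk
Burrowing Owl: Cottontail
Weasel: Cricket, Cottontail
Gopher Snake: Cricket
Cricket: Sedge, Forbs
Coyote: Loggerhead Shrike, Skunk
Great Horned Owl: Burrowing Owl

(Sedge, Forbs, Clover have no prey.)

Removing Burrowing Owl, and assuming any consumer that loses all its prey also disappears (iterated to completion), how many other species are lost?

1

Remove Burrowing Owl.
Round 1: Great Horned Owl (all prey gone) → extinct.
No further losses. Total secondary extinctions: 1.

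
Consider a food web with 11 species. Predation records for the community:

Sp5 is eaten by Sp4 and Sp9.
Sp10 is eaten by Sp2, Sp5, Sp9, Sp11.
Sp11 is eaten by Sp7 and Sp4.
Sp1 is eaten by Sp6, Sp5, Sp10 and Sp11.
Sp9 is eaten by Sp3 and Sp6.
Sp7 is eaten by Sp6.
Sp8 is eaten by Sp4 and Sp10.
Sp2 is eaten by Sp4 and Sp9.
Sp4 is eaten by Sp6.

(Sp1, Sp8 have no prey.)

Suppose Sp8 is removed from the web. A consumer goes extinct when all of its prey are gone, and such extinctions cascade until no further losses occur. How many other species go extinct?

Remove Sp8.
Every predator of it retains at least one other prey: Sp10 still has Sp1; Sp4 still has Sp5, Sp11, Sp2.
No consumer loses all prey, so no secondary extinctions occur.

0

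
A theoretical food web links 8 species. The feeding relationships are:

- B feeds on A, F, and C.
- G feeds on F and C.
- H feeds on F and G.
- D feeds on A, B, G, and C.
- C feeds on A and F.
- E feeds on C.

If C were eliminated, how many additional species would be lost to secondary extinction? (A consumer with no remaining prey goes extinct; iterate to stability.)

Remove C.
Round 1: E (all prey gone) → extinct.
No further losses. Total secondary extinctions: 1.

1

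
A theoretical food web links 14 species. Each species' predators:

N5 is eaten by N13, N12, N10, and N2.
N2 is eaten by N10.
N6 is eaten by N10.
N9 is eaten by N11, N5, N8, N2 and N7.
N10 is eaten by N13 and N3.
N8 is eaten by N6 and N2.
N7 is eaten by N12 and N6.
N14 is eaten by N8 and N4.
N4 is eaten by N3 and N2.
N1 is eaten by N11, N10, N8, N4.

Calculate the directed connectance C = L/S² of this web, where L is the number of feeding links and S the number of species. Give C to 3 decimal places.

C = 0.128

The web has S = 14 species and L = 25 feeding links.
C = L / S² = 25 / 196 = 0.1276 ≈ 0.128.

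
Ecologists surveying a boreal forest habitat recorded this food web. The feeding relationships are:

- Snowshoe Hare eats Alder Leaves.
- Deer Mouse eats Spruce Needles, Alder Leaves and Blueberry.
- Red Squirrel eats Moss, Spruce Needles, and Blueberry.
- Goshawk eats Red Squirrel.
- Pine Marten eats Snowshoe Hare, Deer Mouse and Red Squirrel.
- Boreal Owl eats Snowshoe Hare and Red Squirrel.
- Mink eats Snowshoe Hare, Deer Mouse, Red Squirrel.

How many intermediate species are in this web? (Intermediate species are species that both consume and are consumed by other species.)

Intermediate species (has both prey and predators): Red Squirrel, Deer Mouse, Snowshoe Hare.
Count: 3.

3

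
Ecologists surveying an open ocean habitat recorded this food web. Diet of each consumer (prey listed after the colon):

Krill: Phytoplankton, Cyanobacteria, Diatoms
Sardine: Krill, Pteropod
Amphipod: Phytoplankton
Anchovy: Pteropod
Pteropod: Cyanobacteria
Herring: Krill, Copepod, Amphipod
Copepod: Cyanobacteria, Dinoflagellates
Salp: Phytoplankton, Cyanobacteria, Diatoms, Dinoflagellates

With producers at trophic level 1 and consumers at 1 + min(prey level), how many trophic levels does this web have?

Producers (level 1): Phytoplankton, Cyanobacteria, Diatoms, Dinoflagellates.
Following each consumer down to its lowest-level prey: Cyanobacteria → Pteropod → Anchovy (levels 1 through 3).
All prey of Anchovy (Pteropod 2) are at level 2 or above, so Anchovy is at level 1 + 2 = 3.
Every consumer has at least one prey at level 2 or below, so none exceeds level 3.

3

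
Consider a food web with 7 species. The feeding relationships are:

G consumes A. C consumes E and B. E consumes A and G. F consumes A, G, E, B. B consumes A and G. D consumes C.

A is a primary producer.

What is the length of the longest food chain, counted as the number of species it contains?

One longest chain: A → G → B → C → D.
It has 5 species and 4 links.

5 species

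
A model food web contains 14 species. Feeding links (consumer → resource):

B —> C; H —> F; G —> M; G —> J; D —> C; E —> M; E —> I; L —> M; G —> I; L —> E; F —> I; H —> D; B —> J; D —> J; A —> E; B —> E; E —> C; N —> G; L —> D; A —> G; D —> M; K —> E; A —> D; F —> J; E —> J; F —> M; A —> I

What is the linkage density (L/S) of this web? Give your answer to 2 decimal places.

There are L = 27 links among S = 14 species.
L/S = 27/14 = 1.9286 ≈ 1.93.

L/S = 1.93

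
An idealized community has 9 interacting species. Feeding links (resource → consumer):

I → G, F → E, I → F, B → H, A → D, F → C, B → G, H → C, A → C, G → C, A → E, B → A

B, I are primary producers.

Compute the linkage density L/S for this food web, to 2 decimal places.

L/S = 1.33

There are L = 12 links among S = 9 species.
L/S = 12/9 = 1.3333 ≈ 1.33.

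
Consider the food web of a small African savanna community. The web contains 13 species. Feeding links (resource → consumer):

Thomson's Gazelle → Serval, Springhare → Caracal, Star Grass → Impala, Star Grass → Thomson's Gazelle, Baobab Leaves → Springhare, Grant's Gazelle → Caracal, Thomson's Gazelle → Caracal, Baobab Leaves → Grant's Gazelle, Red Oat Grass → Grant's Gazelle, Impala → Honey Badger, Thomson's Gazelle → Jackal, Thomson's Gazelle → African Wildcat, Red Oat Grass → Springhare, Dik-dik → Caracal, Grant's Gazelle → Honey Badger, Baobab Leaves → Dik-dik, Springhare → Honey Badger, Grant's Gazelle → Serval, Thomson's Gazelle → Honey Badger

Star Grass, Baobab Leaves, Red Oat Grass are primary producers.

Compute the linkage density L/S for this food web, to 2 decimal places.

L/S = 1.46

There are L = 19 links among S = 13 species.
L/S = 19/13 = 1.4615 ≈ 1.46.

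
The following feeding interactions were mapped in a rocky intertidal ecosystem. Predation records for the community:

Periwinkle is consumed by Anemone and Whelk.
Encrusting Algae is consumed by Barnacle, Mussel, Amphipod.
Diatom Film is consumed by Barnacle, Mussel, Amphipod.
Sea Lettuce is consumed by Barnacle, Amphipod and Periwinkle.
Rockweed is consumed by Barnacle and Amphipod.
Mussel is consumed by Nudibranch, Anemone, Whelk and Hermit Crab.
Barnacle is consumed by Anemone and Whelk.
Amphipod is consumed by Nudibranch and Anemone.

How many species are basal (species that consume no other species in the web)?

Basal species (no prey listed): Rockweed, Encrusting Algae, Diatom Film, Sea Lettuce.
Count: 4.

4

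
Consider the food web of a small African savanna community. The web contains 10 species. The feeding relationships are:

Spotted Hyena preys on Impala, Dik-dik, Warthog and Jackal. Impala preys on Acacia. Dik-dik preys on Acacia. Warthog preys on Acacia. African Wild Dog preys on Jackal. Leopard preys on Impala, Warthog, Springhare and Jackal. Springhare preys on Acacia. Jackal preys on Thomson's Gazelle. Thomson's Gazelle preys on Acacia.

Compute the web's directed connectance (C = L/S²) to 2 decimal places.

C = 0.15

The web has S = 10 species and L = 15 feeding links.
C = L / S² = 15 / 100 = 0.1500 ≈ 0.15.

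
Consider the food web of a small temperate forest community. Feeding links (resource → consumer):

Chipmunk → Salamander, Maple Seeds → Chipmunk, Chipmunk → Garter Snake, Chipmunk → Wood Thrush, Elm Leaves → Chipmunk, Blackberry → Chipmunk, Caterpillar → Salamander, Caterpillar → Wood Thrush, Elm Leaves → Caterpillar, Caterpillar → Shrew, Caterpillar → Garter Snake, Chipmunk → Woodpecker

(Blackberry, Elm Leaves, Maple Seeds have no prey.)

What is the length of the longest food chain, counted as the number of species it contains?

One longest chain: Elm Leaves → Caterpillar → Wood Thrush.
It has 3 species and 2 links.

3 species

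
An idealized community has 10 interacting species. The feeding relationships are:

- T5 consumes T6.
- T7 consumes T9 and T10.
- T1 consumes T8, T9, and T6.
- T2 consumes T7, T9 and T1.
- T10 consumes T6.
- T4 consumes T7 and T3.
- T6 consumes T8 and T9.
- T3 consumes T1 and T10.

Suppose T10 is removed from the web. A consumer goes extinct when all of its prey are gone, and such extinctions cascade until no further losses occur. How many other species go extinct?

0

Remove T10.
Every predator of it retains at least one other prey: T7 still has T9; T3 still has T1.
No consumer loses all prey, so no secondary extinctions occur.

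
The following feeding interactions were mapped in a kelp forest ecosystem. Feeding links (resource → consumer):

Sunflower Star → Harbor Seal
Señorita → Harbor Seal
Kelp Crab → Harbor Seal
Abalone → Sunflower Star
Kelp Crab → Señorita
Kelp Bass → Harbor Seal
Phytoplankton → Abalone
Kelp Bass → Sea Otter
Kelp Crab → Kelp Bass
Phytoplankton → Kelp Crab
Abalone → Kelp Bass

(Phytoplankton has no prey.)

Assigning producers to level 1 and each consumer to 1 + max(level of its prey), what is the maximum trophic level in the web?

4

Producers (level 1): Phytoplankton.
Phytoplankton → Kelp Crab → Kelp Bass → Sea Otter gives Sea Otter level 4.
No species has a prey at level 4, so no species reaches level 5.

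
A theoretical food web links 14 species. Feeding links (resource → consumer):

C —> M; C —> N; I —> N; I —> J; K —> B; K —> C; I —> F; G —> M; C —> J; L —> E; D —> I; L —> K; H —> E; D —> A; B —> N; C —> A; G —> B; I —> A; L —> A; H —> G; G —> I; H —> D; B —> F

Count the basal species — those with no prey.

2

Basal species (no prey listed): H, L.
Count: 2.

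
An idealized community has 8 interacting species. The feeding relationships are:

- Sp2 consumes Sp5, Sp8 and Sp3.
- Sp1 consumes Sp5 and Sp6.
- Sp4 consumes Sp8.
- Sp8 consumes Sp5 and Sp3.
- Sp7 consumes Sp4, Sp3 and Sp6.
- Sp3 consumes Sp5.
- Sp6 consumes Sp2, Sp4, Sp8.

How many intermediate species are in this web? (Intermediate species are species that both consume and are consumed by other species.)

Intermediate species (has both prey and predators): Sp3, Sp8, Sp4, Sp2, Sp6.
Count: 5.

5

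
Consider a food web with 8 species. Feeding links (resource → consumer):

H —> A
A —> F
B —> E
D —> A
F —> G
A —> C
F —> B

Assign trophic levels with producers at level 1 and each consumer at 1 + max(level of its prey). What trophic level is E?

D is a producer → level 1.
A eats D (level 1); other prey at levels: H 1 → level 2.
F eats A → level 3.
B eats F → level 4.
E eats B → level 5.

Trophic level 5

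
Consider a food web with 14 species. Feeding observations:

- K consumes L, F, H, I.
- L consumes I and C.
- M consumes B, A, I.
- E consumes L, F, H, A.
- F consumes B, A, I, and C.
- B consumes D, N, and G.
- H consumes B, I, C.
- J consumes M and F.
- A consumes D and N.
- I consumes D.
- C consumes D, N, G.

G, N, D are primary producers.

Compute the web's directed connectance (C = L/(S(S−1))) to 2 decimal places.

C = 0.17

The web has S = 14 species and L = 31 feeding links.
C = L / (S(S−1)) = 31 / 182 = 0.1703 ≈ 0.17.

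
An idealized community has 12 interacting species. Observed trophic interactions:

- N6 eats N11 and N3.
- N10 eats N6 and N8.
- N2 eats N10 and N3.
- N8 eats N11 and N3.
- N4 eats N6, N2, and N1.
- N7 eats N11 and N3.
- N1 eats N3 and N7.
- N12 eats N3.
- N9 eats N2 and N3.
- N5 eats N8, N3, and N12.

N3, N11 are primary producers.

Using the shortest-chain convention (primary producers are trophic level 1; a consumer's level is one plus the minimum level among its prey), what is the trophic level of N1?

Trophic level 2

N3 is a producer → level 1.
N1 eats N3 → level 2.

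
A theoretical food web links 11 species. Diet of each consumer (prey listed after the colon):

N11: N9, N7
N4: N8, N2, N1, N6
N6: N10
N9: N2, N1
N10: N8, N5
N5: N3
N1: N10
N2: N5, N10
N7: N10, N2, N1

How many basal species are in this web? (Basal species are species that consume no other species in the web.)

Basal species (no prey listed): N3, N8.
Count: 2.

2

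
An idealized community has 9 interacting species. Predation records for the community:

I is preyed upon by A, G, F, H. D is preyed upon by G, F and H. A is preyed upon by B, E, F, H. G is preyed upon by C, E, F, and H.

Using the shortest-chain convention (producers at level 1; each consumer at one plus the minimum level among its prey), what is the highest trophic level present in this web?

Producers (level 1): I, D.
Following each consumer down to its lowest-level prey: I → G → C (levels 1 through 3).
All prey of C (G 2) are at level 2 or above, so C is at level 1 + 2 = 3.
Every consumer has at least one prey at level 2 or below, so none exceeds level 3.

3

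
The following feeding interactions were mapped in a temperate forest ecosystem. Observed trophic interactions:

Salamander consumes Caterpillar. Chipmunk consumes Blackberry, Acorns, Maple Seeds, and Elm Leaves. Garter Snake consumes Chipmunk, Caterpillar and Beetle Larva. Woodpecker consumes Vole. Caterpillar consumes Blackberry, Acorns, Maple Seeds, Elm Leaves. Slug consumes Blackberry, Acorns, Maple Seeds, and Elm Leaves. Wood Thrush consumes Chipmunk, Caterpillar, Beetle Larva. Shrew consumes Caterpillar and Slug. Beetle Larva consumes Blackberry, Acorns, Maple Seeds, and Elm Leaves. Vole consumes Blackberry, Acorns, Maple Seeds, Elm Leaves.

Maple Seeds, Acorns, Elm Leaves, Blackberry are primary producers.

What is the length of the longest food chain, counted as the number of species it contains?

3 species

One longest chain: Maple Seeds → Chipmunk → Garter Snake.
It has 3 species and 2 links.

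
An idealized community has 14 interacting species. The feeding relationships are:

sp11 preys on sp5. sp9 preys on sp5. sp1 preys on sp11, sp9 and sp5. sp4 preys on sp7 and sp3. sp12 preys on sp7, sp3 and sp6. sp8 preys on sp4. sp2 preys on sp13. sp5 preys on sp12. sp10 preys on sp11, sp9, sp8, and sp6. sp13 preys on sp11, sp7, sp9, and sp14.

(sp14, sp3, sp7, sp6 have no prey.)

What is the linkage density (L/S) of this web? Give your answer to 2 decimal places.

There are L = 21 links among S = 14 species.
L/S = 21/14 = 1.5000 ≈ 1.50.

L/S = 1.50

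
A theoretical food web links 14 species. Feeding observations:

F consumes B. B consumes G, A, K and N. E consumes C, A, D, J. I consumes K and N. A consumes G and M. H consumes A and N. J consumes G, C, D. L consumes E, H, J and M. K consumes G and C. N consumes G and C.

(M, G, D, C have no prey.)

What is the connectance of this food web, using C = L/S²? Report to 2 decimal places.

The web has S = 14 species and L = 26 feeding links.
C = L / S² = 26 / 196 = 0.1327 ≈ 0.13.

C = 0.13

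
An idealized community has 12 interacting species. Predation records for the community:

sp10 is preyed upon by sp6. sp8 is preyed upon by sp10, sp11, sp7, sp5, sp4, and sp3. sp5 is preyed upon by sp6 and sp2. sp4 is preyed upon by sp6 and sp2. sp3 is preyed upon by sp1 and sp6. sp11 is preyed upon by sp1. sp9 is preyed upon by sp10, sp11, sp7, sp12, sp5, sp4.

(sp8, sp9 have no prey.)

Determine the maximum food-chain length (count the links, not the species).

2 links

One longest chain: sp8 → sp5 → sp2.
It has 3 species and 2 links.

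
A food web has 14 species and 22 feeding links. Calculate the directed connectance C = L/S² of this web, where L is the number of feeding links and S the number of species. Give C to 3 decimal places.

C = 0.112

The web has S = 14 species and L = 22 feeding links.
C = L / S² = 22 / 196 = 0.1122 ≈ 0.112.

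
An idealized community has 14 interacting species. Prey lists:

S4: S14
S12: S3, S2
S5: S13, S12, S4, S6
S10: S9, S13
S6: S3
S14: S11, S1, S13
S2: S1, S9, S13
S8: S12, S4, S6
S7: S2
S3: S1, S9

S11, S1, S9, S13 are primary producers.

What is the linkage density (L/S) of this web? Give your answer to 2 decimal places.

L/S = 1.57

There are L = 22 links among S = 14 species.
L/S = 22/14 = 1.5714 ≈ 1.57.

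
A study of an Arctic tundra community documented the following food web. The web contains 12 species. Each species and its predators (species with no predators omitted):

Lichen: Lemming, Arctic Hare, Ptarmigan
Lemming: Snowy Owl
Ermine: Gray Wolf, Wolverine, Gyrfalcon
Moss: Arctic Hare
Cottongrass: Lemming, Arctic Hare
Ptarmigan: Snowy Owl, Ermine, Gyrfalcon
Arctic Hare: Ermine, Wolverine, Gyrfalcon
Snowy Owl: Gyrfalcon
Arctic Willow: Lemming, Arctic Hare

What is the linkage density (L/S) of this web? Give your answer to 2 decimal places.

L/S = 1.58

There are L = 19 links among S = 12 species.
L/S = 19/12 = 1.5833 ≈ 1.58.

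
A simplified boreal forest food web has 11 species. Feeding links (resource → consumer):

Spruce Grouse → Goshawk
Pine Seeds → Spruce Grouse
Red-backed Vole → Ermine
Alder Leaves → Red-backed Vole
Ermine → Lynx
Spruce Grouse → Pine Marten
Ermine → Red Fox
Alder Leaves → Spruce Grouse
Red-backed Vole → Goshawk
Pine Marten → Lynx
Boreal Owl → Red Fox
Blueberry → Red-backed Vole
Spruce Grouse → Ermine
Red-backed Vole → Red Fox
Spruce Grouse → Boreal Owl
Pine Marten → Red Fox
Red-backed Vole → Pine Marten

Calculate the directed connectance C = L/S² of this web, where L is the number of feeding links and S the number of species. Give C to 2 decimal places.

C = 0.14

The web has S = 11 species and L = 17 feeding links.
C = L / S² = 17 / 121 = 0.1405 ≈ 0.14.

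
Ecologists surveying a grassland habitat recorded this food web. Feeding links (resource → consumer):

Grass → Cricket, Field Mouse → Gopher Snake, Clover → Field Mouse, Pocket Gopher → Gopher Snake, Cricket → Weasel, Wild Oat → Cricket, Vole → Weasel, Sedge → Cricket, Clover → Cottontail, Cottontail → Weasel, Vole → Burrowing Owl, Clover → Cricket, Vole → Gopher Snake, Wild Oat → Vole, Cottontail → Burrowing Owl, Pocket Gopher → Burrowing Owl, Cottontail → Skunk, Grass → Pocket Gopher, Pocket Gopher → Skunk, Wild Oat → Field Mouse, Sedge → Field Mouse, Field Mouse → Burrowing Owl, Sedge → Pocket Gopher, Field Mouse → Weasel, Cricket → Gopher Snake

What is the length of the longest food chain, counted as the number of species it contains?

3 species

One longest chain: Grass → Pocket Gopher → Skunk.
It has 3 species and 2 links.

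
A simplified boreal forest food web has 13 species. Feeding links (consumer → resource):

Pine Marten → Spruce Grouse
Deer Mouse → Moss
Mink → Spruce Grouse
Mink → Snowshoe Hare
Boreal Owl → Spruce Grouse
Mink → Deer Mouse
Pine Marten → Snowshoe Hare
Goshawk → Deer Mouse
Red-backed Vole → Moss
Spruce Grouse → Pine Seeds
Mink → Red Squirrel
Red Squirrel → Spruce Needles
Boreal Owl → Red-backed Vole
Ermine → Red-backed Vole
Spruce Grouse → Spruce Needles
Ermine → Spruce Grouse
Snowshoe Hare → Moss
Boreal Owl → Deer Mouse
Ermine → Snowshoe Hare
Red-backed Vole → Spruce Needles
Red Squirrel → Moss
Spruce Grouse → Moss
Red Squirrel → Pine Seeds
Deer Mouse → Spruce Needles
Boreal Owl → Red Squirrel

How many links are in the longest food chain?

One longest chain: Spruce Needles → Deer Mouse → Boreal Owl.
It has 3 species and 2 links.

2 links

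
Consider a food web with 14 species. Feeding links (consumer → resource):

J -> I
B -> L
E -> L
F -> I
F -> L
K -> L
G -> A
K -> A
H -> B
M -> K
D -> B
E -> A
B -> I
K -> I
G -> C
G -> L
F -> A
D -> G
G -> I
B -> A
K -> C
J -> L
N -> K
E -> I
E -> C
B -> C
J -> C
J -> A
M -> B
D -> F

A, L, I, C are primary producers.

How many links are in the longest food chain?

2 links

One longest chain: A → K → N.
It has 3 species and 2 links.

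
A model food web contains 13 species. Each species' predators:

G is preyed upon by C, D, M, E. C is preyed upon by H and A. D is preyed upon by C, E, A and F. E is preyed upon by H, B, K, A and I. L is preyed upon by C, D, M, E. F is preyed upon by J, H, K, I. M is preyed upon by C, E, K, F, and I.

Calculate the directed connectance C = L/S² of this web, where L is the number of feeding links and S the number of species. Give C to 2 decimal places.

C = 0.17

The web has S = 13 species and L = 28 feeding links.
C = L / S² = 28 / 169 = 0.1657 ≈ 0.17.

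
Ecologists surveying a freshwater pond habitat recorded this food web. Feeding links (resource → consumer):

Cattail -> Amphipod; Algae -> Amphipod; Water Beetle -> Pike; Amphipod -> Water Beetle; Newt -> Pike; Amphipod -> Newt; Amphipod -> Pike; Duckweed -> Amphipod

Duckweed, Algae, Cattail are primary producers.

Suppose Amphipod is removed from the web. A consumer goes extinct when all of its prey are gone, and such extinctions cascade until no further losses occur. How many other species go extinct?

3

Remove Amphipod.
Round 1: Water Beetle (all prey gone), Newt (all prey gone) → extinct.
Round 2: Pike (all prey gone) → extinct.
No further losses. Total secondary extinctions: 3.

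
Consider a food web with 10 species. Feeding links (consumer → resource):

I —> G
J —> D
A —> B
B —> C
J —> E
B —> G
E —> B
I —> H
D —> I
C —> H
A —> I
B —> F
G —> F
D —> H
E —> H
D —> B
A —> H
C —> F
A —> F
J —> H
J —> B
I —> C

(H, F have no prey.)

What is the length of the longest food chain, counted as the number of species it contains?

5 species

One longest chain: H → C → B → D → J.
It has 5 species and 4 links.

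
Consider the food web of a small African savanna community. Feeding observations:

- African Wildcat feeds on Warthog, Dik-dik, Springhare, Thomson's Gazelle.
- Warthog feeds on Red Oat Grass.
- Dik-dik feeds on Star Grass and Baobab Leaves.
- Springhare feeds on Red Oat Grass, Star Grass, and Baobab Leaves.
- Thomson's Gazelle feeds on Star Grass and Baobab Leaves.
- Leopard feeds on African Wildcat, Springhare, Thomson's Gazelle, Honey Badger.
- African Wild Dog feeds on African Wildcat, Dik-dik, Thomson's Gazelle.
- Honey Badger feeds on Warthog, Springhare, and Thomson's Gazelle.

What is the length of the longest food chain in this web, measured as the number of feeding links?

One longest chain: Red Oat Grass → Warthog → African Wildcat → African Wild Dog.
It has 4 species and 3 links.

3 links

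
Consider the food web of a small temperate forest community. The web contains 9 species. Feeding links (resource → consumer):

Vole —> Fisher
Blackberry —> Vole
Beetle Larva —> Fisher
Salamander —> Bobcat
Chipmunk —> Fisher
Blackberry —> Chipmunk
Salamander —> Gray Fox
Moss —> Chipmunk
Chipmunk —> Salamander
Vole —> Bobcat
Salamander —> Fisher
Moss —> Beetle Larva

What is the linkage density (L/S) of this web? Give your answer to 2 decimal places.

There are L = 12 links among S = 9 species.
L/S = 12/9 = 1.3333 ≈ 1.33.

L/S = 1.33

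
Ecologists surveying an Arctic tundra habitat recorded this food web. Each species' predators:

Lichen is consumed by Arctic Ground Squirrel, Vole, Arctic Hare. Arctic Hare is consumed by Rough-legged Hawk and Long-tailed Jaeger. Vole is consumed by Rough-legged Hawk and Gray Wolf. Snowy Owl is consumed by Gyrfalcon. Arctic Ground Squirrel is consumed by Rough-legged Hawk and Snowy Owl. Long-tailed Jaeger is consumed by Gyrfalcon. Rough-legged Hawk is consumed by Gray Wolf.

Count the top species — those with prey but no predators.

Top species (has prey, but nothing eats it): Gyrfalcon, Gray Wolf.
Count: 2.

2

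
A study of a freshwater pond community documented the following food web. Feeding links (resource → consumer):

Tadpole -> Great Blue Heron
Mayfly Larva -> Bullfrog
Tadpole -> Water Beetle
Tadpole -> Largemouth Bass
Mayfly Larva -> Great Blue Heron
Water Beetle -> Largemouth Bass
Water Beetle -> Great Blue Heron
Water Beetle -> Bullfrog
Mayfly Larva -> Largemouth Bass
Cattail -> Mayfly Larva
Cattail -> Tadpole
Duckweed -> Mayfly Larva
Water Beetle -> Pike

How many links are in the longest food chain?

One longest chain: Cattail → Tadpole → Water Beetle → Bullfrog.
It has 4 species and 3 links.

3 links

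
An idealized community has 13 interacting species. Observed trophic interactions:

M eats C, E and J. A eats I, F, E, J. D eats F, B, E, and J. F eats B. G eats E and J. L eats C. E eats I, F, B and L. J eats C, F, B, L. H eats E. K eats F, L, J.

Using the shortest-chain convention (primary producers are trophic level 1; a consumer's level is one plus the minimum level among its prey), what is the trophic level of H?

I is a producer → level 1.
E eats I → level 2.
H eats E → level 3.
No prey of H is below level 2, so 3 is the minimum.

Trophic level 3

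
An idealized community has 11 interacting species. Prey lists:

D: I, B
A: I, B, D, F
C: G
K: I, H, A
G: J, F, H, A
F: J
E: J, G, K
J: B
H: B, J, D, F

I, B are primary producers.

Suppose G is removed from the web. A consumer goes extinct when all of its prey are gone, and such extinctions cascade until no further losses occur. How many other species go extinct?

1

Remove G.
Round 1: C (all prey gone) → extinct.
No further losses. Total secondary extinctions: 1.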